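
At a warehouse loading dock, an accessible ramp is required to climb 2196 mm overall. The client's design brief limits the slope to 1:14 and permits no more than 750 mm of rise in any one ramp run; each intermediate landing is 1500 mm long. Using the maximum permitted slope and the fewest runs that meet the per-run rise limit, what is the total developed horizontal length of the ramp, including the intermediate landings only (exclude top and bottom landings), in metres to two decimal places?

33.74 m

2196 / 750 = 2.93, so 3 ramp runs are needed. That means 2 intermediate landings.
Ramp run (horizontal) at 1:14: 2196 × 14 = 30744 mm.
2 intermediate landings contribute 2 × 1500 = 3000 mm.
Developed length = 30744 + 3000 = 33744 mm.
= 33.74 m.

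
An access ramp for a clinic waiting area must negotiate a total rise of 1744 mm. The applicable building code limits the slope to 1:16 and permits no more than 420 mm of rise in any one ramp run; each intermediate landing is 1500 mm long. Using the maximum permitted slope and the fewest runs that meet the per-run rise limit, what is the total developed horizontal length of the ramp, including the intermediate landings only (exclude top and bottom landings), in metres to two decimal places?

33.90 m

1744 / 420 = 4.15, so 5 ramp runs are needed. That means 4 intermediate landings.
Horizontal run for 1744 mm of rise at 1:16 is 1744 × 16 = 27904 mm.
Intermediate landings: 4 × 1500 = 6000 mm.
Total developed length = 27904 + 6000 = 33904 mm.
= 33.90 m.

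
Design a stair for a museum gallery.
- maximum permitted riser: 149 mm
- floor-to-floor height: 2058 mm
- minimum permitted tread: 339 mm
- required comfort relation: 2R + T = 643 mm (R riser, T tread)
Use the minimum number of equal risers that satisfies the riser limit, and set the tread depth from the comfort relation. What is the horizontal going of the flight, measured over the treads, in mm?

2058 / 149 = 13.812 → round up to 14 risers.
Riser R = 2058 / 14 = 147 mm, within the 149 mm limit.
Tread T = 643 − 2 × 147 = 349 mm (≥ 339 mm).
Treads = 14 − 1 = 13; going = 13 × 349 = 4537 mm.

4537 mm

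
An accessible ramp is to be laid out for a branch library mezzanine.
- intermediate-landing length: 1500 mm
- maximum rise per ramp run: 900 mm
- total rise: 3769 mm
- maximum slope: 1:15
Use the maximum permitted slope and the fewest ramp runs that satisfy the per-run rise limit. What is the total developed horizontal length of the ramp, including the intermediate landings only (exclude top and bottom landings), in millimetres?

62535 mm

⌈3769/900⌉ = 5 ramp runs. That means 4 intermediate landings.
Ramp run (horizontal) at 1:15: 3769 × 15 = 56535 mm.
Intermediate landings: 4 × 1500 = 6000 mm.
Developed length = 56535 + 6000 = 62535 mm.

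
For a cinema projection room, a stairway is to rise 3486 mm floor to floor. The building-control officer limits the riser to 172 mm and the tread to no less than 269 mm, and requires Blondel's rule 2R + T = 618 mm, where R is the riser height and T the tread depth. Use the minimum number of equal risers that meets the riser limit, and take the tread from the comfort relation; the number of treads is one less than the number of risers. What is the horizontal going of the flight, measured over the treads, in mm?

3486 / 172 = 20.267 → round up to 21 risers.
Each riser is 3486/21 = 166 mm (≤ 172 mm).
T = 618 − 2·166 = 286 mm, which satisfies the 269 mm minimum.
Going = (21 − 1) × 286 = 5720 mm.

5720 mm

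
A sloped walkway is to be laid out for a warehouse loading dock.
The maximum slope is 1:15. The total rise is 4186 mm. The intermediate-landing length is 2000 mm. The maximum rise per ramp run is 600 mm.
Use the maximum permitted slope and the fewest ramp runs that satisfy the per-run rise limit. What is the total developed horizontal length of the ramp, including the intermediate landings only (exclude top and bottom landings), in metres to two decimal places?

74.79 m

⌈4186/600⌉ = 7 ramp runs. That means 6 intermediate landings.
Ramp run (horizontal) at 1:15: 4186 × 15 = 62790 mm.
Intermediate landings: 6 × 2000 = 12000 mm.
Developed length = 62790 + 12000 = 74790 mm.
= 74.79 m.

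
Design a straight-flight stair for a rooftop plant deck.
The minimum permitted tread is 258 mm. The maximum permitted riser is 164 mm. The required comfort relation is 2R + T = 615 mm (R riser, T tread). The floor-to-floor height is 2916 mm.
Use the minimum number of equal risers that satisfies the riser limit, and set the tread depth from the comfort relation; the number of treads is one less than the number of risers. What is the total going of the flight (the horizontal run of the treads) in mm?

2916 / 164 = 17.78, so 18 risers are needed.
Each riser is 2916/18 = 162 mm (≤ 164 mm).
Tread T = 615 − 2 × 162 = 291 mm (≥ 258 mm).
Going = (18 − 1) × 291 = 4947 mm.

4947 mm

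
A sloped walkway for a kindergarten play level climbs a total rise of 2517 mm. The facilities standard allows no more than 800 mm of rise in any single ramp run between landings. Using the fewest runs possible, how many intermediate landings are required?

⌈2517/800⌉ = 4 ramp runs.
4 runs are separated by 3 intermediate landings.

3 intermediate landings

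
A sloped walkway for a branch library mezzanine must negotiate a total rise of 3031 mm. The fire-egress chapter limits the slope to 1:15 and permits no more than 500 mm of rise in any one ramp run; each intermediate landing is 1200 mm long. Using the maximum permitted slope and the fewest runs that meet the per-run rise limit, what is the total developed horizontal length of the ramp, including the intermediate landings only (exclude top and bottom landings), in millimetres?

52665 mm

3031 / 500 = 6.062 → round up to 7 ramp runs. That means 6 intermediate landings.
Ramp run (horizontal) at 1:15: 3031 × 15 = 45465 mm.
6 intermediate landings contribute 6 × 1200 = 7200 mm.
Developed length = 45465 + 7200 = 52665 mm.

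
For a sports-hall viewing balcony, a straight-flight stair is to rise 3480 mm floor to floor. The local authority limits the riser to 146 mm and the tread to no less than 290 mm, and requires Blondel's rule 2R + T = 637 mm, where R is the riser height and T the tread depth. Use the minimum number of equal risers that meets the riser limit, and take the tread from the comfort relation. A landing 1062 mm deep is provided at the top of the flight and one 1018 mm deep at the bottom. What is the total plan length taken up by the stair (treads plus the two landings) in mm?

10061 mm

3480 / 146 = 23.84, so 24 risers are needed.
R = 3480 ÷ 24 = 145 mm.
T = 637 − 2·145 = 347 mm, which satisfies the 290 mm minimum.
24 risers give 23 treads; going = 23 × 347 = 7981 mm.
Add landings: 7981 + 1062 + 1018 = 10061 mm.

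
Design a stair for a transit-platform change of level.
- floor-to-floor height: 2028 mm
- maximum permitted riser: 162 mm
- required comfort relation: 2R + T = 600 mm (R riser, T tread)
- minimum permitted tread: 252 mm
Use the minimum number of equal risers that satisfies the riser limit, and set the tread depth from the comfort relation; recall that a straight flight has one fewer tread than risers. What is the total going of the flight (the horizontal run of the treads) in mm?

3456 mm

At most 162 each: 2028/162 = 12.52, giving 13 risers.
Each riser is 2028/13 = 156 mm (≤ 162 mm).
Tread T = 600 − 2 × 156 = 288 mm (≥ 252 mm).
13 risers give 12 treads; going = 12 × 288 = 3456 mm.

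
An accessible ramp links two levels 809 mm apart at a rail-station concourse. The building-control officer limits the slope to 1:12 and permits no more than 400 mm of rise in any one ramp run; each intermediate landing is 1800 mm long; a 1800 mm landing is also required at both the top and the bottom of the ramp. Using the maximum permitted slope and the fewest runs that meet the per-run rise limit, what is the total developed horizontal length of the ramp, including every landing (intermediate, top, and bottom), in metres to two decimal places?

16.91 m

809 / 400 = 2.022 → round up to 3 ramp runs. That means 2 intermediate landings.
Horizontal run for 809 mm of rise at 1:12 is 809 × 12 = 9708 mm.
2 intermediate landings contribute 2 × 1800 = 3600 mm.
Top and bottom landings: 2 × 1800 = 3600 mm.
Total = 9708 + 3600 + 3600 = 16908 mm.
= 16.91 m.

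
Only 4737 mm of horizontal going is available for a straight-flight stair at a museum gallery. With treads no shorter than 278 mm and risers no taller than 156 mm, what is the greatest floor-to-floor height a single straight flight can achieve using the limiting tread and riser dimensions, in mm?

2808 mm

Treads that fit: ⌊4737 / 278⌋ = 17.
Risers = treads + 1 = 18.
Maximum height = 18 × 156 = 2808 mm.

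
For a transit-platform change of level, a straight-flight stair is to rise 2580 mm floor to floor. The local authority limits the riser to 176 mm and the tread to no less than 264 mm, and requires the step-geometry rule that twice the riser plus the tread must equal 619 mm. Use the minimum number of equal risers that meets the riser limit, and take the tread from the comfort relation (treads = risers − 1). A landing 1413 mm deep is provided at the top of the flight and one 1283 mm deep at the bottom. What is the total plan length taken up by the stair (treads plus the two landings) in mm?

6546 mm

2580 / 176 = 14.66, so 15 risers are needed.
R = 2580 ÷ 15 = 172 mm.
T = 619 − 2·172 = 275 mm, which satisfies the 264 mm minimum.
15 risers give 14 treads; going = 14 × 275 = 3850 mm.
Add landings: 3850 + 1413 + 1283 = 6546 mm.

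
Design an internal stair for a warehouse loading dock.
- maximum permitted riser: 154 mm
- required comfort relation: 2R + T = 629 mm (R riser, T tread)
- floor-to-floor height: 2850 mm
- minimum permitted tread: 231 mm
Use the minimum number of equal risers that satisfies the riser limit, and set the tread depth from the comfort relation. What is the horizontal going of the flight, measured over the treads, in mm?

At most 154 each: 2850/154 = 18.51, giving 19 risers.
R = 2850 ÷ 19 = 150 mm.
Tread T = 629 − 2 × 150 = 329 mm (≥ 231 mm).
Going = (19 − 1) × 329 = 5922 mm.

5922 mm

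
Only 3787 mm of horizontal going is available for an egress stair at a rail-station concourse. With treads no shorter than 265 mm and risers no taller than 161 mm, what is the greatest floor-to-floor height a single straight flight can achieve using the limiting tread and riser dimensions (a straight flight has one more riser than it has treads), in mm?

2415 mm

Treads that fit: ⌊3787 / 265⌋ = 14.
Risers = treads + 1 = 15.
Maximum height = 15 × 161 = 2415 mm.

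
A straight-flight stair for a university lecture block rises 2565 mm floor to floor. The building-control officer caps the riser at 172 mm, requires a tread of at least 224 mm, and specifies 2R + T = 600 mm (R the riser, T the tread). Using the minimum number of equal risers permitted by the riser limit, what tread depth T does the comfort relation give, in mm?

⌈2565/172⌉ = 15 risers.
Riser R = 2565 / 15 = 171 mm, within the 172 mm limit.
Tread T = 600 − 2 × 171 = 258 mm (≥ 224 mm).

258 mm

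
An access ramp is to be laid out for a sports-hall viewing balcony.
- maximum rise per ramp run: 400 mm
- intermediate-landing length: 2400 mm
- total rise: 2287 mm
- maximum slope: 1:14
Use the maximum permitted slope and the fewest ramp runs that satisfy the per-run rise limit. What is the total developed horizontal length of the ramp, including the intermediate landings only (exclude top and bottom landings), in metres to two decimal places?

2287 / 400 = 5.718 → round up to 6 ramp runs. That means 5 intermediate landings.
Ramp run (horizontal) at 1:14: 2287 × 14 = 32018 mm.
5 intermediate landings contribute 5 × 2400 = 12000 mm.
Total developed length = 32018 + 12000 = 44018 mm.
= 44.02 m.

44.02 m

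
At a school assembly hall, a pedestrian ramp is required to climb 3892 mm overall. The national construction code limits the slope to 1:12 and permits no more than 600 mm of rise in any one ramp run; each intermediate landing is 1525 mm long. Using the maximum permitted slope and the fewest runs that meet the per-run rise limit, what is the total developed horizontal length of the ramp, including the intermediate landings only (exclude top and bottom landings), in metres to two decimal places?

55.85 m

3892 / 600 = 6.487 → round up to 7 ramp runs. That means 6 intermediate landings.
Horizontal run for 3892 mm of rise at 1:12 is 3892 × 12 = 46704 mm.
Intermediate landings: 6 × 1525 = 9150 mm.
Developed length = 46704 + 9150 = 55854 mm.
= 55.85 m.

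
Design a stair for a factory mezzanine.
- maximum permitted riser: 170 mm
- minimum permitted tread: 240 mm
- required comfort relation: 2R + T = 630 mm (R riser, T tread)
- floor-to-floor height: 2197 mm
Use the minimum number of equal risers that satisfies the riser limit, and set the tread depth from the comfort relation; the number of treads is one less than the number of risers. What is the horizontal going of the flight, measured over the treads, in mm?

3504 mm

2197 / 170 = 12.92, so 13 risers are needed.
Riser R = 2197 / 13 = 169 mm, within the 170 mm limit.
T = 630 − 2·169 = 292 mm, which satisfies the 240 mm minimum.
Going = (13 − 1) × 292 = 3504 mm.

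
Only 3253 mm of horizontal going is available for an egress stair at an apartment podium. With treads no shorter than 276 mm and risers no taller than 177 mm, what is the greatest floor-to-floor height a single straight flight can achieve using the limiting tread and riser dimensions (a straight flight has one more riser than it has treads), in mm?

3253 / 276 = 11.79, so 11 treads fit.
Risers = treads + 1 = 12.
Maximum height = 12 × 177 = 2124 mm.

2124 mm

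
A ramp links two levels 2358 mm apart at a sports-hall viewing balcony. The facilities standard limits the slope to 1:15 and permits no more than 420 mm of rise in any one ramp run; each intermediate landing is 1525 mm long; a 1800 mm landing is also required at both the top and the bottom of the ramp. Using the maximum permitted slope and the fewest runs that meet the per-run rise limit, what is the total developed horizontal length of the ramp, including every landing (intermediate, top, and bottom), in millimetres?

2358 / 420 = 5.614 → round up to 6 ramp runs. That means 5 intermediate landings.
Horizontal run for 2358 mm of rise at 1:15 is 2358 × 15 = 35370 mm.
Intermediate landings: 5 × 1525 = 7625 mm.
Top and bottom landings: 2 × 1800 = 3600 mm.
Total = 35370 + 7625 + 3600 = 46595 mm.

46595 mm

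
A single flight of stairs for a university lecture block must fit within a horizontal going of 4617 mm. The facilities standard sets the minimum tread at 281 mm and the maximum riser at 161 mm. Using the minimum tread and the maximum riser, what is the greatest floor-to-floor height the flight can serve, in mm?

4617 / 281 = 16.43, so 16 treads fit.
Risers = treads + 1 = 17.
Maximum height = 17 × 161 = 2737 mm.

2737 mm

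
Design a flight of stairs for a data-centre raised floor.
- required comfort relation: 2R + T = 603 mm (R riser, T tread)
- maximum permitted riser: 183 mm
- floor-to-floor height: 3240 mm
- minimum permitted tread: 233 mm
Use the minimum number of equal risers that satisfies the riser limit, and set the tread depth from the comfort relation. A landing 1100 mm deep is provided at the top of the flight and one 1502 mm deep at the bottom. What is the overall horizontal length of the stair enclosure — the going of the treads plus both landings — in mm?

6733 mm

3240 / 183 = 17.70, so 18 risers are needed.
R = 3240 ÷ 18 = 180 mm.
From 2R + T = 603: T = 603 − 360 = 243 mm.
Going = (18 − 1) × 243 = 4131 mm.
Add landings: 4131 + 1100 + 1502 = 6733 mm.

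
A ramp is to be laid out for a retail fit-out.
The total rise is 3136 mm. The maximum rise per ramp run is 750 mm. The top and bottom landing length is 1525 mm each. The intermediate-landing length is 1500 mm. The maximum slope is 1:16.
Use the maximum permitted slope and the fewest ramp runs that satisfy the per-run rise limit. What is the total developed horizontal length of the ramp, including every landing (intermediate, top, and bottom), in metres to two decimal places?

59.23 m

3136 / 750 = 4.18, so 5 ramp runs are needed. That means 4 intermediate landings.
Horizontal run for 3136 mm of rise at 1:16 is 3136 × 16 = 50176 mm.
4 intermediate landings contribute 4 × 1500 = 6000 mm.
Top and bottom landings: 2 × 1525 = 3050 mm.
Total = 50176 + 6000 + 3050 = 59226 mm.
= 59.23 m.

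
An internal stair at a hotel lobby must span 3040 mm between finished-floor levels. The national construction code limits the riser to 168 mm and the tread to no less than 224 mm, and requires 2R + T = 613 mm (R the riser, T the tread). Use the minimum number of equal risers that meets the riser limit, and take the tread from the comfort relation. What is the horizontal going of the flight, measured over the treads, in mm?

At most 168 each: 3040/168 = 18.10, giving 19 risers.
Each riser is 3040/19 = 160 mm (≤ 168 mm).
Tread T = 613 − 2 × 160 = 293 mm (≥ 224 mm).
19 risers give 18 treads; going = 18 × 293 = 5274 mm.

5274 mm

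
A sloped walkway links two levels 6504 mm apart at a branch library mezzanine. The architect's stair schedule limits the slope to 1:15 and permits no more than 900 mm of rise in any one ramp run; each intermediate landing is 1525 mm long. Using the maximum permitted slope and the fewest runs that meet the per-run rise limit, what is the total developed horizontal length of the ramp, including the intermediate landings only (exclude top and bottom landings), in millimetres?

At most 900 each: 6504/900 = 7.23, giving 8 ramp runs. That means 7 intermediate landings.
Horizontal run for 6504 mm of rise at 1:15 is 6504 × 15 = 97560 mm.
Intermediate landings: 7 × 1525 = 10675 mm.
Total developed length = 97560 + 10675 = 108235 mm.

108235 mm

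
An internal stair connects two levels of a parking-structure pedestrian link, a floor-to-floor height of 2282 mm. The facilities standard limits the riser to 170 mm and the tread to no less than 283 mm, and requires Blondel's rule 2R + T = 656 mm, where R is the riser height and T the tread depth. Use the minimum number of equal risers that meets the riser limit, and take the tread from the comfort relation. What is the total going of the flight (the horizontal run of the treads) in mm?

4290 mm

2282 / 170 = 13.42, so 14 risers are needed.
Riser R = 2282 / 14 = 163 mm, within the 170 mm limit.
From 2R + T = 656: T = 656 − 326 = 330 mm.
Treads = 14 − 1 = 13; going = 13 × 330 = 4290 mm.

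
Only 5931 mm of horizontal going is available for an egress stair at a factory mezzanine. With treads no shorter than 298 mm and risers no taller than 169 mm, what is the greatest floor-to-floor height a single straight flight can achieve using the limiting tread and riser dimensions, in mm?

3380 mm

Treads that fit: ⌊5931 / 298⌋ = 19.
Risers = treads + 1 = 20.
Maximum height = 20 × 169 = 3380 mm.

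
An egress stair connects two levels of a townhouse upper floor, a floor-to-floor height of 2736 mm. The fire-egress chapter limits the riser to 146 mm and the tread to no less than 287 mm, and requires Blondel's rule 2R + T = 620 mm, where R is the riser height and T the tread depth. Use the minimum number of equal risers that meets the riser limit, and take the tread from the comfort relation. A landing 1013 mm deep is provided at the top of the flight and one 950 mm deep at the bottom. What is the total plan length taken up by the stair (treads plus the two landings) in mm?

7939 mm

At most 146 each: 2736/146 = 18.74, giving 19 risers.
Each riser is 2736/19 = 144 mm (≤ 146 mm).
T = 620 − 2·144 = 332 mm, which satisfies the 287 mm minimum.
19 risers give 18 treads; going = 18 × 332 = 5976 mm.
Enclosure = 5976 + 1013 + 950 = 7939 mm.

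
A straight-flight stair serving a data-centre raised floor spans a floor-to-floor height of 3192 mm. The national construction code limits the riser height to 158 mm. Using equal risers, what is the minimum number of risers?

At most 158 each: 3192/158 = 20.20, giving 21 risers.

21 risers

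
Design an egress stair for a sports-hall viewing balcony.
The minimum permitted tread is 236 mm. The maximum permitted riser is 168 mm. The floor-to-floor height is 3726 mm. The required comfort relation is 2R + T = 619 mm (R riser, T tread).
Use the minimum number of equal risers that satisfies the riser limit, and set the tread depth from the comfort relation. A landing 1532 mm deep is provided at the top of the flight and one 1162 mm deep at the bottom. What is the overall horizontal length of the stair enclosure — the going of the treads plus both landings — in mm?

⌈3726/168⌉ = 23 risers.
Each riser is 3726/23 = 162 mm (≤ 168 mm).
From 2R + T = 619: T = 619 − 324 = 295 mm.
Going = (23 − 1) × 295 = 6490 mm.
Add landings: 6490 + 1532 + 1162 = 9184 mm.

9184 mm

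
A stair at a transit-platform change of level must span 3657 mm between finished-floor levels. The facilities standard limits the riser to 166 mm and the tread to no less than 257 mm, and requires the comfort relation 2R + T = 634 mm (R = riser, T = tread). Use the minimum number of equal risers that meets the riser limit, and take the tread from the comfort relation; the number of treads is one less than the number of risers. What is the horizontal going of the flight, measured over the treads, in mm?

6952 mm

At most 166 each: 3657/166 = 22.03, giving 23 risers.
R = 3657 ÷ 23 = 159 mm.
Tread T = 634 − 2 × 159 = 316 mm (≥ 257 mm).
23 risers give 22 treads; going = 22 × 316 = 6952 mm.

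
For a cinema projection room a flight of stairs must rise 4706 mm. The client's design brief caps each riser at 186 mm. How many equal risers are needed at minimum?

26 risers

⌈4706/186⌉ = 26 risers.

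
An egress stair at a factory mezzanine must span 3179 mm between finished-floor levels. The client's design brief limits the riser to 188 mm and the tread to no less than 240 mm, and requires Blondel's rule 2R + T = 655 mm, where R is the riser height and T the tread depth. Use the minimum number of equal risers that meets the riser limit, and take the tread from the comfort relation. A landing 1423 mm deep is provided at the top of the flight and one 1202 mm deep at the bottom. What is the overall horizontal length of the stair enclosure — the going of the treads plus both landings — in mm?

3179 / 188 = 16.910 → round up to 17 risers.
Riser R = 3179 / 17 = 187 mm, within the 188 mm limit.
From 2R + T = 655: T = 655 − 374 = 281 mm.
17 risers give 16 treads; going = 16 × 281 = 4496 mm.
Add landings: 4496 + 1423 + 1202 = 7121 mm.

7121 mm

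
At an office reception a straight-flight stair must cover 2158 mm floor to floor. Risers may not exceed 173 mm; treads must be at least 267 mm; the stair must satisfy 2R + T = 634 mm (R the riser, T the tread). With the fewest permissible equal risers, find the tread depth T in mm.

302 mm

2158 / 173 = 12.474 → round up to 13 risers.
Each riser is 2158/13 = 166 mm (≤ 173 mm).
T = 634 − 2·166 = 302 mm, which satisfies the 267 mm minimum.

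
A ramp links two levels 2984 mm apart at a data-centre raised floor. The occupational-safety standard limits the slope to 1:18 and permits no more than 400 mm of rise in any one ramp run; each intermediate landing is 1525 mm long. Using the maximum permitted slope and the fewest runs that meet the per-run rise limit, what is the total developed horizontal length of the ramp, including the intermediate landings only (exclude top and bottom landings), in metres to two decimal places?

64.39 m

At most 400 each: 2984/400 = 7.46, giving 8 ramp runs. That means 7 intermediate landings.
Horizontal run for 2984 mm of rise at 1:18 is 2984 × 18 = 53712 mm.
7 intermediate landings contribute 7 × 1525 = 10675 mm.
Total developed length = 53712 + 10675 = 64387 mm.
= 64.39 m.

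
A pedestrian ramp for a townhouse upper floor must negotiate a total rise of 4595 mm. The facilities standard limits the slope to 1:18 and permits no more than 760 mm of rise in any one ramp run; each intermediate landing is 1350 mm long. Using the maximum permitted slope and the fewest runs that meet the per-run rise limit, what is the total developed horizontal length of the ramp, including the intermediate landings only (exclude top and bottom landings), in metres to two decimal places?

⌈4595/760⌉ = 7 ramp runs. That means 6 intermediate landings.
Horizontal run for 4595 mm of rise at 1:18 is 4595 × 18 = 82710 mm.
Intermediate landings: 6 × 1350 = 8100 mm.
Developed length = 82710 + 8100 = 90810 mm.
= 90.81 m.

90.81 m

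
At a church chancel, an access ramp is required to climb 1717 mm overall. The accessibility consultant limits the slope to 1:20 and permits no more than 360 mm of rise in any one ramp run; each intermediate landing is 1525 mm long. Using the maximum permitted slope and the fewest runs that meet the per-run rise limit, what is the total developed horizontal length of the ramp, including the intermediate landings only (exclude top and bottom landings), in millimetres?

40440 mm

1717 / 360 = 4.77, so 5 ramp runs are needed. That means 4 intermediate landings.
Ramp run (horizontal) at 1:20: 1717 × 20 = 34340 mm.
4 intermediate landings contribute 4 × 1525 = 6100 mm.
Developed length = 34340 + 6100 = 40440 mm.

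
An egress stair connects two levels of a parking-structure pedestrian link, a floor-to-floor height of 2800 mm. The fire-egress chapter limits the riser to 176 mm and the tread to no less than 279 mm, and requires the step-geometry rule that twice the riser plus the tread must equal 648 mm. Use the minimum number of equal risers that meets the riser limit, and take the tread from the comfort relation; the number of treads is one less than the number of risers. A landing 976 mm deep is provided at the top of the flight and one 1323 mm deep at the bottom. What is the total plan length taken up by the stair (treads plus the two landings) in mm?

6769 mm

At most 176 each: 2800/176 = 15.91, giving 16 risers.
Each riser is 2800/16 = 175 mm (≤ 176 mm).
From 2R + T = 648: T = 648 − 350 = 298 mm.
Treads = 16 − 1 = 15; going = 15 × 298 = 4470 mm.
Add landings: 4470 + 976 + 1323 = 6769 mm.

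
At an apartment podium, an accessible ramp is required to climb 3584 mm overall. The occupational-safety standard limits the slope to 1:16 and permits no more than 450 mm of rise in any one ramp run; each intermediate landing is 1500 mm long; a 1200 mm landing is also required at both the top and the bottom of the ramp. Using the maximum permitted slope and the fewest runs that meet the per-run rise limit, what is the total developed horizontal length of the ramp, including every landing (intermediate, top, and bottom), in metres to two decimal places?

⌈3584/450⌉ = 8 ramp runs. That means 7 intermediate landings.
Ramp run (horizontal) at 1:16: 3584 × 16 = 57344 mm.
7 intermediate landings contribute 7 × 1500 = 10500 mm.
Top and bottom landings: 2 × 1200 = 2400 mm.
Total = 57344 + 10500 + 2400 = 70244 mm.
= 70.24 m.

70.24 m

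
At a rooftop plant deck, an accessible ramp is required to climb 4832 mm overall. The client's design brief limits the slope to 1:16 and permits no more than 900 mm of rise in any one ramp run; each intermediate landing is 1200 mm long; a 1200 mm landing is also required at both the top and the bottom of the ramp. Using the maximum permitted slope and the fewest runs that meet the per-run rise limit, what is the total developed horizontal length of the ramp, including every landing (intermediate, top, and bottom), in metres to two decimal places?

⌈4832/900⌉ = 6 ramp runs. That means 5 intermediate landings.
Horizontal run for 4832 mm of rise at 1:16 is 4832 × 16 = 77312 mm.
Intermediate landings: 5 × 1200 = 6000 mm.
Top and bottom landings: 2 × 1200 = 2400 mm.
Total = 77312 + 6000 + 2400 = 85712 mm.
= 85.71 m.

85.71 m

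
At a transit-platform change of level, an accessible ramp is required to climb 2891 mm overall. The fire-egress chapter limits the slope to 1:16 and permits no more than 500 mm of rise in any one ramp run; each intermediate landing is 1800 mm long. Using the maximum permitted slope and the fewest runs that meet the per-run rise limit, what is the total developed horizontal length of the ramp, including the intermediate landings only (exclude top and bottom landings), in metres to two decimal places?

2891 / 500 = 5.78, so 6 ramp runs are needed. That means 5 intermediate landings.
Ramp run (horizontal) at 1:16: 2891 × 16 = 46256 mm.
Intermediate landings: 5 × 1800 = 9000 mm.
Total developed length = 46256 + 9000 = 55256 mm.
= 55.26 m.

55.26 m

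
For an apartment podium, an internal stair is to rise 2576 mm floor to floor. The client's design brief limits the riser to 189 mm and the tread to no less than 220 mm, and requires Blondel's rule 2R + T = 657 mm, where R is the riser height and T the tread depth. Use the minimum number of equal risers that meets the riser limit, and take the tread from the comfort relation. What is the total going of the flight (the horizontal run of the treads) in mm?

⌈2576/189⌉ = 14 risers.
R = 2576 ÷ 14 = 184 mm.
From 2R + T = 657: T = 657 − 368 = 289 mm.
14 risers give 13 treads; going = 13 × 289 = 3757 mm.

3757 mm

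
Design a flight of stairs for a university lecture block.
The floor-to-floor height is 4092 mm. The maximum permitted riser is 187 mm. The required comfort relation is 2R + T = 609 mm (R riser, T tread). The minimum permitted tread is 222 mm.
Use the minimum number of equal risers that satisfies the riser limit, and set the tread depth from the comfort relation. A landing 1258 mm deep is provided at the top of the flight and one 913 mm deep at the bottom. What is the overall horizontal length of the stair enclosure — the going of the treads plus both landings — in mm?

4092 / 187 = 21.882 → round up to 22 risers.
Each riser is 4092/22 = 186 mm (≤ 187 mm).
T = 609 − 2·186 = 237 mm, which satisfies the 222 mm minimum.
Treads = 22 − 1 = 21; going = 21 × 237 = 4977 mm.
Add landings: 4977 + 1258 + 913 = 7148 mm.

7148 mm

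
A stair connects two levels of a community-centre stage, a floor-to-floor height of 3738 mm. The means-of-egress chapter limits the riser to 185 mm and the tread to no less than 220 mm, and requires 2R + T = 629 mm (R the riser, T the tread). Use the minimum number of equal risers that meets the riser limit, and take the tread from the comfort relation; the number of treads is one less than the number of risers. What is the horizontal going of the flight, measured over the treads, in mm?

5460 mm

At most 185 each: 3738/185 = 20.21, giving 21 risers.
R = 3738 ÷ 21 = 178 mm.
T = 629 − 2·178 = 273 mm, which satisfies the 220 mm minimum.
Going = (21 − 1) × 273 = 5460 mm.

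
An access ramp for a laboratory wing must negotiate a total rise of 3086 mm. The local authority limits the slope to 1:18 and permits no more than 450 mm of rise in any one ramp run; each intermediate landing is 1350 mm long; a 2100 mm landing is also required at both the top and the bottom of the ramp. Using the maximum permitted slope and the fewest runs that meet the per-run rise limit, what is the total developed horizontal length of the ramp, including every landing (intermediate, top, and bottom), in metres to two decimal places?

67.85 m

3086 / 450 = 6.858 → round up to 7 ramp runs. That means 6 intermediate landings.
Ramp run (horizontal) at 1:18: 3086 × 18 = 55548 mm.
6 intermediate landings contribute 6 × 1350 = 8100 mm.
Top and bottom landings: 2 × 2100 = 4200 mm.
Total = 55548 + 8100 + 4200 = 67848 mm.
= 67.85 m.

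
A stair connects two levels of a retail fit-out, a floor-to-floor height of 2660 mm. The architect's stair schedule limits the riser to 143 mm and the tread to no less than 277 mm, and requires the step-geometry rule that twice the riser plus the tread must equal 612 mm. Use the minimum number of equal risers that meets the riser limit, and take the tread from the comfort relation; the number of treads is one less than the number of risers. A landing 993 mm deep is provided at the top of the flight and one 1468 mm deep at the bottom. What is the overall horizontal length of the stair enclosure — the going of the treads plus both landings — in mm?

2660 / 143 = 18.601 → round up to 19 risers.
R = 2660 ÷ 19 = 140 mm.
Tread T = 612 − 2 × 140 = 332 mm (≥ 277 mm).
19 risers give 18 treads; going = 18 × 332 = 5976 mm.
Enclosure = 5976 + 993 + 1468 = 8437 mm.

8437 mm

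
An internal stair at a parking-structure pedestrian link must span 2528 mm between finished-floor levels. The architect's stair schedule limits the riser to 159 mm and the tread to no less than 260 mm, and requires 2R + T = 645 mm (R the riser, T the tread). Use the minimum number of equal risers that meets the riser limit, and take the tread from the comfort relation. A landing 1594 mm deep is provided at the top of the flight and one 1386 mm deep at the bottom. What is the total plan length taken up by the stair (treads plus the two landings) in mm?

2528 / 159 = 15.899 → round up to 16 risers.
R = 2528 ÷ 16 = 158 mm.
Tread T = 645 − 2 × 158 = 329 mm (≥ 260 mm).
Treads = 16 − 1 = 15; going = 15 × 329 = 4935 mm.
Enclosure = 4935 + 1594 + 1386 = 7915 mm.

7915 mm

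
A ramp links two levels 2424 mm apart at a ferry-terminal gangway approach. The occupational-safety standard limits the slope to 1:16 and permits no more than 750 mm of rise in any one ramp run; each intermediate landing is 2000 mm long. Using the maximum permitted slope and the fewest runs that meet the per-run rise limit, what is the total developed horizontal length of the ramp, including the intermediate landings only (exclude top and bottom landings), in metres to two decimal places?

44.78 m

2424 / 750 = 3.23, so 4 ramp runs are needed. That means 3 intermediate landings.
Ramp run (horizontal) at 1:16: 2424 × 16 = 38784 mm.
Intermediate landings: 3 × 2000 = 6000 mm.
Developed length = 38784 + 6000 = 44784 mm.
= 44.78 m.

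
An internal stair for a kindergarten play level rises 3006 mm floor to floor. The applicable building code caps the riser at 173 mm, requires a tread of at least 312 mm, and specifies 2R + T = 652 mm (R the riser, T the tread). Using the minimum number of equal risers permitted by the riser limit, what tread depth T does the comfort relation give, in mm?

3006 / 173 = 17.376 → round up to 18 risers.
R = 3006 ÷ 18 = 167 mm.
From 2R + T = 652: T = 652 − 334 = 318 mm.

318 mm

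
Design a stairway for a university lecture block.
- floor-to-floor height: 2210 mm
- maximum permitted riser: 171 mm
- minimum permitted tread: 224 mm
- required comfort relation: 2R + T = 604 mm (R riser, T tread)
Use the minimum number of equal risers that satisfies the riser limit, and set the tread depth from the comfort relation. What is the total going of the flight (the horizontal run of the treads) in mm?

3168 mm

⌈2210/171⌉ = 13 risers.
Each riser is 2210/13 = 170 mm (≤ 171 mm).
From 2R + T = 604: T = 604 − 340 = 264 mm.
Treads = 13 − 1 = 12; going = 12 × 264 = 3168 mm.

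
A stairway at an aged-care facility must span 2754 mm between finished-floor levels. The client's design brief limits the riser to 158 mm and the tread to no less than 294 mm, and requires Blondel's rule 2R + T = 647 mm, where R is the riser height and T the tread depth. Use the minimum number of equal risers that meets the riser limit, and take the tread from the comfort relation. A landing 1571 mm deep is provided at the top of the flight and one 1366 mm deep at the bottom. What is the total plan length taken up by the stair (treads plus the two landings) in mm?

8734 mm

2754 / 158 = 17.43, so 18 risers are needed.
R = 2754 ÷ 18 = 153 mm.
From 2R + T = 647: T = 647 − 306 = 341 mm.
Going = (18 − 1) × 341 = 5797 mm.
Enclosure = 5797 + 1571 + 1366 = 8734 mm.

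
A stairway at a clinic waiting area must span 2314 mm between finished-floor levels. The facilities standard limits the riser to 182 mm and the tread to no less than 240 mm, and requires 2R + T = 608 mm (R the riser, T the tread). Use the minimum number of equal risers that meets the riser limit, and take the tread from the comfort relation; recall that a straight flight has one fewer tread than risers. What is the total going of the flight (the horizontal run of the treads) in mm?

2314 / 182 = 12.71, so 13 risers are needed.
Each riser is 2314/13 = 178 mm (≤ 182 mm).
From 2R + T = 608: T = 608 − 356 = 252 mm.
Treads = 13 − 1 = 12; going = 12 × 252 = 3024 mm.

3024 mm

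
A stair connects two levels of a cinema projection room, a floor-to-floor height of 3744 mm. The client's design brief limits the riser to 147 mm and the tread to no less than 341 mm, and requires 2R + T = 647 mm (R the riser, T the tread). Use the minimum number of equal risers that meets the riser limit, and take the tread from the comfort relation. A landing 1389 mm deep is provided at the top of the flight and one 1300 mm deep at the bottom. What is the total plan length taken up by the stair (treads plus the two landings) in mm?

11664 mm

3744 / 147 = 25.47, so 26 risers are needed.
Each riser is 3744/26 = 144 mm (≤ 147 mm).
From 2R + T = 647: T = 647 − 288 = 359 mm.
26 risers give 25 treads; going = 25 × 359 = 8975 mm.
Enclosure = 8975 + 1389 + 1300 = 11664 mm.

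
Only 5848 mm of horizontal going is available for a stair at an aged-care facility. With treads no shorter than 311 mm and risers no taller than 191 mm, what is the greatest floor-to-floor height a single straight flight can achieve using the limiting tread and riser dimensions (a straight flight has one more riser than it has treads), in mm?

3629 mm

5848 / 311 = 18.80, so 18 treads fit.
Risers = treads + 1 = 19.
Maximum height = 19 × 191 = 3629 mm.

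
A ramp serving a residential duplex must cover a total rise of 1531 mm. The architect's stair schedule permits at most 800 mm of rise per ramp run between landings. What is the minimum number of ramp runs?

1531 / 800 = 1.914 → round up to 2 ramp runs.

2 runs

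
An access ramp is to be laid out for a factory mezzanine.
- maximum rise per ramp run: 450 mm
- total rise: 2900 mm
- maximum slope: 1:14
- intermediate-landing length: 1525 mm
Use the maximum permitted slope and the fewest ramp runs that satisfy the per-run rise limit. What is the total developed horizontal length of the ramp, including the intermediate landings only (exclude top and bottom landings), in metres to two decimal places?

49.75 m

2900 / 450 = 6.444 → round up to 7 ramp runs. That means 6 intermediate landings.
Ramp run (horizontal) at 1:14: 2900 × 14 = 40600 mm.
Intermediate landings: 6 × 1525 = 9150 mm.
Developed length = 40600 + 9150 = 49750 mm.
= 49.75 m.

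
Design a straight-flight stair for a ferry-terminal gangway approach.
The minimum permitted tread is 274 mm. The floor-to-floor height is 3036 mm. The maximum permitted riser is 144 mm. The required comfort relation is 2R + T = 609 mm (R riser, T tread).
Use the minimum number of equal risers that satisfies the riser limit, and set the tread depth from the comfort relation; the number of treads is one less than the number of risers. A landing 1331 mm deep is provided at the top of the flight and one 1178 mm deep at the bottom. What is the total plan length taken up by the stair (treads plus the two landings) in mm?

9502 mm

⌈3036/144⌉ = 22 risers.
Each riser is 3036/22 = 138 mm (≤ 144 mm).
From 2R + T = 609: T = 609 − 276 = 333 mm.
Treads = 22 − 1 = 21; going = 21 × 333 = 6993 mm.
Enclosure = 6993 + 1331 + 1178 = 9502 mm.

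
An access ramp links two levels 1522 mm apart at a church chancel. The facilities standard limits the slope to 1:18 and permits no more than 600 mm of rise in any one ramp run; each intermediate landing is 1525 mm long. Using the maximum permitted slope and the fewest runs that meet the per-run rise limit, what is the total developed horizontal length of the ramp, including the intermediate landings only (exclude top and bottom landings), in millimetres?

30446 mm

⌈1522/600⌉ = 3 ramp runs. That means 2 intermediate landings.
Horizontal run for 1522 mm of rise at 1:18 is 1522 × 18 = 27396 mm.
Intermediate landings: 2 × 1525 = 3050 mm.
Total developed length = 27396 + 3050 = 30446 mm.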